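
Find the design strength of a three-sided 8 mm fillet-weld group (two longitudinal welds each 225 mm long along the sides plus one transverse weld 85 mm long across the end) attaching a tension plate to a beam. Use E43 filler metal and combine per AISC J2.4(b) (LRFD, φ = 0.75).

E43XX → F_EXX = 430 MPa.
t_e = 0.707 × 8 = 5.656 mm.
R_nwl = 0.6 × 430 × 5.656 × 450 × 10⁻³ = 656.7 kN (longitudinal, 2 welds).
R_nwt = 0.6 × 430 × 5.656 × 85 × 10⁻³ = 124 kN (transverse, base value).
(i) R_nwl + R_nwt = 780.7 kN; (ii) 0.85 R_nwl + 1.5 R_nwt = 744.2 kN.
R_n = max = 780.7 kN [governs: (i)]; φR_n = 585.5 kN.

φR_n ≈ 586 kN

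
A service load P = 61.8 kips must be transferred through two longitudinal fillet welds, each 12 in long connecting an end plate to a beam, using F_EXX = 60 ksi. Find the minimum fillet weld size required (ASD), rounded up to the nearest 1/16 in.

w = 1/4 in

Total weld length L = 24 in.
Required throat t_e = P × Ω / (0.6 F_EXX × L) = 61.8 × 2.0 / (0.6 × 60 × 24) = 0.1431 in.
Required leg w = t_e / 0.707 = 0.2023 in → use 1/4 in.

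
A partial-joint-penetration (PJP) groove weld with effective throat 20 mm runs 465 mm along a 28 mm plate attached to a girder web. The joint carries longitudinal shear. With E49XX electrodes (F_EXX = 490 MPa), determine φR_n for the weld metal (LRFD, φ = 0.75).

φR_n ≈ 2050 kN

Effective throat (given) t_e = 20 mm.
A_we = 20 × 465 = 9300 mm².
F_nw = 0.6 F_EXX = 294 MPa.
φR_n = 0.75 × 294 × 9300 × 10⁻³ = 2051 kN.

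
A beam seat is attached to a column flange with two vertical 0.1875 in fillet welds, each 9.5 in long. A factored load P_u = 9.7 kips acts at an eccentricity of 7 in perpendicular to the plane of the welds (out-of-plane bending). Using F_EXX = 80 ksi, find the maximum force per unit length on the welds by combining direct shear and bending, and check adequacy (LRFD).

L_w = 2 × 9.5 = 19 in; section modulus (unit throat) S = 2 × L²/6 = 30.08 in².
Direct shear f_v = P/L_w = 9.7/19 = 0.5105 kip/in.
Moment M = P × e = 9.7 × 7 = 67.9 kip·in; bending f_b = M/S = 2.257 kip/in.
f_max = √(f_v² + f_b²) = √(0.5105² + 2.257²) = 2.314 kip/in.
φr_n = 0.75 × 0.6 × 80 × (0.707 × 0.1875) = 4.772 kip/in → adequate.

f_max ≈ 2.31 kip/in; adequate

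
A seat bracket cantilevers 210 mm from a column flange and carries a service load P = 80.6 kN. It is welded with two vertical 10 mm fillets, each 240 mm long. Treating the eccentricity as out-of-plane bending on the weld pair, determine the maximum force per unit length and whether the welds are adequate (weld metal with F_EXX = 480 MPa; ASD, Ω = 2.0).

f_max ≈ 897 N/mm; adequate

L_w = 2 × 240 = 480 mm; section modulus (unit throat) S = 2 × L²/6 = 19200 mm².
Direct shear f_v = P/L_w = 80.6×10³/480 = 167.9 N/mm.
Moment M = P × e = 80.6×10³ × 210 = 16926000 N·mm; bending f_b = M/S = 881.6 N/mm.
f_max = √(f_v² + f_b²) = √(167.9² + 881.6²) = 897.4 N/mm.
r_n/Ω = (1/2.0) × 0.6 × 480 × (0.707 × 10) = 1018 N/mm → adequate.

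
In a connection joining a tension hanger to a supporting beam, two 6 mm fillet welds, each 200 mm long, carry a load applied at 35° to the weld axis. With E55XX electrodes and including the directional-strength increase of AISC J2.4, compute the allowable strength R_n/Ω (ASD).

E55XX → F_EXX = 550 MPa.
t_e = 0.707 × 6 = 4.242 mm; A_we = 4.242 × 400 = 1697 mm².
Directional factor: 1.0 + 0.5 sin^1.5(35°) = 1.217.
F_nw = 0.6 × 550 × 1.217 = 401.7 MPa.
R_n/Ω = (401.7 × 1697) / 2.0 × 10⁻³ = 340.8 kN.

R_n/Ω ≈ 341 kN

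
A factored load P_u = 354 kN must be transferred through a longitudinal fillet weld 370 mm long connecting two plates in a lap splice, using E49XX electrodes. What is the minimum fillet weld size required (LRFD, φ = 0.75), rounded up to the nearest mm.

E49XX → F_EXX = 490 MPa.
Total weld length L = 370 mm.
Required throat t_e = P_u / (φ × 0.6 F_EXX × L) = 354 / (0.75 × 0.6 × 490 × 370 × 10⁻³) = 4.339 mm.
Required leg w = t_e / 0.707 = 6.137 mm → use 7 mm.

w = 7 mm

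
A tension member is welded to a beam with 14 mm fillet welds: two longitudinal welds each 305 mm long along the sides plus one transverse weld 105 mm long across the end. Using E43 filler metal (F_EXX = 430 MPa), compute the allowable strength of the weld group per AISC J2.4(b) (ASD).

t_e = 0.707 × 14 = 9.898 mm.
R_nwl = 0.6 × 430 × 9.898 × 610 × 10⁻³ = 1558 kN (longitudinal, 2 welds).
R_nwt = 0.6 × 430 × 9.898 × 105 × 10⁻³ = 268.1 kN (transverse, base value).
(i) R_nwl + R_nwt = 1826 kN; (ii) 0.85 R_nwl + 1.5 R_nwt = 1726 kN.
R_n = max = 1826 kN [governs: (i)]; R_n/Ω = 912.9 kN.

R_n/Ω ≈ 913 kN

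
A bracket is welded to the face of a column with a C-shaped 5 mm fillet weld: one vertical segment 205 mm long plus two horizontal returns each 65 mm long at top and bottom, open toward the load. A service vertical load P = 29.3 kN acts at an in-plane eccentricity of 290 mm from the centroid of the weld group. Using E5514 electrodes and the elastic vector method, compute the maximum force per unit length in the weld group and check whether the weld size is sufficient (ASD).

E55XX → F_EXX = 550 MPa.
Total weld length L_w = 335 mm. Treat welds as unit-width lines.
Centroid: x̄ = 2×65×32.5 / 335 = 12.61 mm from the vertical weld.
Polar moment about centroid: J = I_x + I_y = [205³/12 + 2×65×102.5²] + [205×12.61² + 2(65³/12 + 65×19.89²)] = 2214000 mm³.
Direct shear f_v = P/L_w = 29.3×10³ / 335 = 87.46 N/mm (vertical).
Torsion M = P·e = 29.3×10³ × 290 = 8497000 N·mm.
Critical point at (x, y) = (52.39, 102.5) from centroid. f_tx = M·y/J = 393.5 N/mm; f_ty = M·x/J = 201.1 N/mm.
Resultant f_max = √[f_tx² + (f_v + f_ty)²] = √[393.5² + (87.46 + 201.1)²] = 487.9 N/mm.
Capacity per unit length: r_n/Ω = (1/2.0) × 0.6 × 550 × (0.707 × 5) = 583.3 N/mm.
487.9 ≤ 583.3 → adequate.

f_max ≈ 488 N/mm; adequate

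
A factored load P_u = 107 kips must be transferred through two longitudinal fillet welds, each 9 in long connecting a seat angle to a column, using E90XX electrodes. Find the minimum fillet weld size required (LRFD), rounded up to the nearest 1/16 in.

w = 1/4 in

E90XX → F_EXX = 90 ksi.
Total weld length L = 18 in.
Required throat t_e = P_u / (φ × 0.6 F_EXX × L) = 107 / (0.75 × 0.6 × 90 × 18) = 0.1468 in.
Required leg w = t_e / 0.707 = 0.2076 in → use 1/4 in.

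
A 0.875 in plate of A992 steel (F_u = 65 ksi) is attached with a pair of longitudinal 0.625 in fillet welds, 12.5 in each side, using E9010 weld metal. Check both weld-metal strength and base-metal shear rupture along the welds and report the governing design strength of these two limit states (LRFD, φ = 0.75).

φR_n ≈ 447 kips (weld metal governs)

E90XX → F_EXX = 90 ksi.
t_e = 0.707 × 0.625 = 0.4419 in; L = 25 in.
Weld metal: φR_n = 0.75 × 0.6 × 90 × 0.4419 × 25 = 447.4 kips.
Base metal (shear rupture): φR_n = 0.75 × 0.6 × 65 × 0.875 × 25 = 639.8 kips.
Governing: weld metal.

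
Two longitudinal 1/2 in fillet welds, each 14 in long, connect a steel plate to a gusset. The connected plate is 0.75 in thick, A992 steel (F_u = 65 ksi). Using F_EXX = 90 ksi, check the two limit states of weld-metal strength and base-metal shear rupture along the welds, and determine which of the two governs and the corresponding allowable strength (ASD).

R_n/Ω ≈ 267 kip (weld metal governs)

t_e = 0.707 × 0.5 = 0.3535 in; L = 28 in.
Weld metal: R_n/Ω = (1/2.0) × 0.6 × 90 × 0.3535 × 28 = 267.2 kip.
Base metal (shear rupture): R_n/Ω = (1/2.0) × 0.6 × 65 × 0.75 × 28 = 409.5 kip.
Governing: weld metal.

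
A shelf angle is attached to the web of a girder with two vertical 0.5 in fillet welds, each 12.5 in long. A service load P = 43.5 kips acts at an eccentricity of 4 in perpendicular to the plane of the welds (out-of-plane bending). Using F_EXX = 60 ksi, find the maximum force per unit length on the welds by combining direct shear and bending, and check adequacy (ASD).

f_max ≈ 3.77 kip/in; adequate

L_w = 2 × 12.5 = 25 in; section modulus (unit throat) S = 2 × L²/6 = 52.08 in².
Direct shear f_v = P/L_w = 43.5/25 = 1.74 kip/in.
Moment M = P × e = 43.5 × 4 = 174 kip·in; bending f_b = M/S = 3.341 kip/in.
f_max = √(f_v² + f_b²) = √(1.74² + 3.341²) = 3.767 kip/in.
r_n/Ω = (1/2.0) × 0.6 × 60 × (0.707 × 0.5) = 6.363 kip/in → adequate.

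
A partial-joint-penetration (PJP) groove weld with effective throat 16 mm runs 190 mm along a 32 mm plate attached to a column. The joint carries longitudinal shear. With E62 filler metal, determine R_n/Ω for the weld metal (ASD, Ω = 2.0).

R_n/Ω ≈ 565 kN

E62XX → F_EXX = 620 MPa.
Effective throat (given) t_e = 16 mm.
A_we = 16 × 190 = 3040 mm².
F_nw = 0.6 F_EXX = 372 MPa.
R_n/Ω = (372 × 3040) / 2.0 × 10⁻³ = 565.4 kN.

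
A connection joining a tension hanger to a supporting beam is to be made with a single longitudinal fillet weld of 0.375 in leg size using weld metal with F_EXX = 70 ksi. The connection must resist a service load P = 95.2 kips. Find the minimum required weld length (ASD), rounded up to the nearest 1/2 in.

Throat t_e = 0.707 × 0.375 = 0.2651 in.
r_n/Ω = (0.6 × 70 × 0.2651) / 2.0 = 5.568 kip/in.
L_req = P / (r_n/Ω) = 95.2 / 5.568 = 17.1 in total.
Round up → use L = 17.5 in.

L = 17.5 in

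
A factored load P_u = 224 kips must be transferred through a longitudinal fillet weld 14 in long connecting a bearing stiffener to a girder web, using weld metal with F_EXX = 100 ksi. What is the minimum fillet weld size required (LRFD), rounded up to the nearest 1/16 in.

w = 9/16 in

Total weld length L = 14 in.
Required throat t_e = P_u / (φ × 0.6 F_EXX × L) = 224 / (0.75 × 0.6 × 100 × 14) = 0.3556 in.
Required leg w = t_e / 0.707 = 0.5029 in → use 9/16 in.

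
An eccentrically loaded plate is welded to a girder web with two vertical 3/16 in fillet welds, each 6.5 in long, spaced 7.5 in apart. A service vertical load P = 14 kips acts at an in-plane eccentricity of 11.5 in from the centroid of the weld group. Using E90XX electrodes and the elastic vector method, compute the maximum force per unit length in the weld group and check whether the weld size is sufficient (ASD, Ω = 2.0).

f_max ≈ 4.37 kip/in; NOT adequate

E90XX → F_EXX = 90 ksi.
Total weld length L_w = 13 in. Treat welds as unit-width lines.
Polar moment about centroid: J = 2[d³/12 + d(b/2)²] = 2[6.5³/12 + 6.5×3.75²] = 228.6 in³.
Direct shear f_v = P/L_w = 14 / 13 = 1.077 kip/in (vertical).
Torsion M = P·e = 14 × 11.5 = 161 kip·in.
Critical point at (x, y) = (3.75, 3.25) from centroid. f_tx = M·y/J = 2.289 kip/in; f_ty = M·x/J = 2.641 kip/in.
Resultant f_max = √[f_tx² + (f_v + f_ty)²] = √[2.289² + (1.077 + 2.641)²] = 4.366 kip/in.
Capacity per unit length: r_n/Ω = (1/2.0) × 0.6 × 90 × (0.707 × 0.1875) = 3.579 kip/in.
4.366 > 3.579 → NOT adequate.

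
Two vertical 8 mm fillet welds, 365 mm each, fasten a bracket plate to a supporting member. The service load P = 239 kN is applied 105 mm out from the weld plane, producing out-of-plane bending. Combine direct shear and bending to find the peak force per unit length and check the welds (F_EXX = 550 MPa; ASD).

f_max ≈ 653 N/mm; adequate

L_w = 2 × 365 = 730 mm; section modulus (unit throat) S = 2 × L²/6 = 44410 mm².
Direct shear f_v = P/L_w = 239×10³/730 = 327.4 N/mm.
Moment M = P × e = 239×10³ × 105 = 25095000 N·mm; bending f_b = M/S = 565.1 N/mm.
f_max = √(f_v² + f_b²) = √(327.4² + 565.1²) = 653.1 N/mm.
r_n/Ω = (1/2.0) × 0.6 × 550 × (0.707 × 8) = 933.2 N/mm → adequate.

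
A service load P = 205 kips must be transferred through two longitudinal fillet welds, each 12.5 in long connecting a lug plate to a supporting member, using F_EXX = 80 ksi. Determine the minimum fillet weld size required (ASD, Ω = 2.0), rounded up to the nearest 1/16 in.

w = 1/2 in

Total weld length L = 25 in.
Required throat t_e = P × Ω / (0.6 F_EXX × L) = 205 × 2.0 / (0.6 × 80 × 25) = 0.3417 in.
Required leg w = t_e / 0.707 = 0.4833 in → use 1/2 in.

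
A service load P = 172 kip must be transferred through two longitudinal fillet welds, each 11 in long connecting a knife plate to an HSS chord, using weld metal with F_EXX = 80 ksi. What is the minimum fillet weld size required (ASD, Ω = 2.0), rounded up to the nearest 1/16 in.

Total weld length L = 22 in.
Required throat t_e = P × Ω / (0.6 F_EXX × L) = 172 × 2.0 / (0.6 × 80 × 22) = 0.3258 in.
Required leg w = t_e / 0.707 = 0.4608 in → use 1/2 in.

w = 1/2 in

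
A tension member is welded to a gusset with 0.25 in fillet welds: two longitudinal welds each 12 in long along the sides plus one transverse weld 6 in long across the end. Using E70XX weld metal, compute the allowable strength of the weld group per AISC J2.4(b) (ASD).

E70XX → F_EXX = 70 ksi.
t_e = 0.707 × 0.25 = 0.1767 in.
R_nwl = 0.6 × 70 × 0.1767 × 24 = 178.2 kips (longitudinal, 2 welds).
R_nwt = 0.6 × 70 × 0.1767 × 6 = 44.54 kips (transverse, base value).
(i) R_nwl + R_nwt = 222.7 kips; (ii) 0.85 R_nwl + 1.5 R_nwt = 218.3 kips.
R_n = max = 222.7 kips [governs: (i)]; R_n/Ω = 111.4 kips.

R_n/Ω ≈ 111 kips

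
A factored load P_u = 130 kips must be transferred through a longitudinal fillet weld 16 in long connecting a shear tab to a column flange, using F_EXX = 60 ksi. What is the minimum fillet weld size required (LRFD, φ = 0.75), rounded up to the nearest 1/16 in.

w = 7/16 in

Total weld length L = 16 in.
Required throat t_e = P_u / (φ × 0.6 F_EXX × L) = 130 / (0.75 × 0.6 × 60 × 16) = 0.3009 in.
Required leg w = t_e / 0.707 = 0.4256 in → use 7/16 in.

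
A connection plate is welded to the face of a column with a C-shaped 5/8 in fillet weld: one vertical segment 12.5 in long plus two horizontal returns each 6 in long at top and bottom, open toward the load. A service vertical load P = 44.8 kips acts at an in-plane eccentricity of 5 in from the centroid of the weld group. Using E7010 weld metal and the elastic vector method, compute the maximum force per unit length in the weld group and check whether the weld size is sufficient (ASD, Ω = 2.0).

E70XX → F_EXX = 70 ksi.
Total weld length L_w = 24.5 in. Treat welds as unit-width lines.
Centroid: x̄ = 2×6×3 / 24.5 = 1.469 in from the vertical weld.
Polar moment about centroid: J = I_x + I_y = [12.5³/12 + 2×6×6.25²] + [12.5×1.469² + 2(6³/12 + 6×1.531²)] = 722.6 in³.
Direct shear f_v = P/L_w = 44.8 / 24.5 = 1.829 kip/in (vertical).
Torsion M = P·e = 44.8 × 5 = 224 kip·in.
Critical point at (x, y) = (4.531, 6.25) from centroid. f_tx = M·y/J = 1.937 kip/in; f_ty = M·x/J = 1.404 kip/in.
Resultant f_max = √[f_tx² + (f_v + f_ty)²] = √[1.937² + (1.829 + 1.404)²] = 3.769 kip/in.
Capacity per unit length: r_n/Ω = (1/2.0) × 0.6 × 70 × (0.707 × 0.625) = 9.279 kip/in.
3.769 ≤ 9.279 → adequate.

f_max ≈ 3.77 kip/in; adequate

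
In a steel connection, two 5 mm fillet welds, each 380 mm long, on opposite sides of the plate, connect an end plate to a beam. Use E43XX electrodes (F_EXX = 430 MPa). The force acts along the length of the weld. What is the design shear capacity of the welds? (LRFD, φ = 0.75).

Effective throat t_e = 0.707 × 5 = 3.535 mm.
Total length L = 760 mm; A_we = 3.535 × 760 = 2687 mm².
F_nw = 0.6 F_EXX = 0.6 × 430 = 258 MPa.
φR_n = 0.75 × 258 × 2687 × 10⁻³ = 519.9 kN.

φR_n ≈ 520 kN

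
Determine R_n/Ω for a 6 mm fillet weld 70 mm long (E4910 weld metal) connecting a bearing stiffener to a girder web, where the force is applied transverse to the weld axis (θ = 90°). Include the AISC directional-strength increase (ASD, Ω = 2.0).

E49XX → F_EXX = 490 MPa.
t_e = 0.707 × 6 = 4.242 mm; A_we = 4.242 × 70 = 296.9 mm².
Directional factor: 1.0 + 0.5 sin^1.5(90°) = 1.5.
F_nw = 0.6 × 490 × 1.5 = 441 MPa.
R_n/Ω = (441 × 296.9) / 2.0 × 10⁻³ = 65.48 kN.

R_n/Ω ≈ 65.5 kN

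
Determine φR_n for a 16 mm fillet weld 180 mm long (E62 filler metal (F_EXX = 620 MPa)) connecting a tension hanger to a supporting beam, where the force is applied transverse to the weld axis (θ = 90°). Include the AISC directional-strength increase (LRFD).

φR_n ≈ 852 kN

t_e = 0.707 × 16 = 11.31 mm; A_we = 11.31 × 180 = 2036 mm².
Directional factor: 1.0 + 0.5 sin^1.5(90°) = 1.5.
F_nw = 0.6 × 620 × 1.5 = 558 MPa.
φR_n = 0.75 × 558 × 2036 × 10⁻³ = 852.1 kN.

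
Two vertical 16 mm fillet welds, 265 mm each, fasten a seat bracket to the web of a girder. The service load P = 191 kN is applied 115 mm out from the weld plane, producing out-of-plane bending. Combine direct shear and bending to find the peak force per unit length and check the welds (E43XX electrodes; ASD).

E43XX → F_EXX = 430 MPa.
L_w = 2 × 265 = 530 mm; section modulus (unit throat) S = 2 × L²/6 = 23410 mm².
Direct shear f_v = P/L_w = 191×10³/530 = 360.4 N/mm.
Moment M = P × e = 191×10³ × 115 = 21965000 N·mm; bending f_b = M/S = 938.3 N/mm.
f_max = √(f_v² + f_b²) = √(360.4² + 938.3²) = 1005 N/mm.
r_n/Ω = (1/2.0) × 0.6 × 430 × (0.707 × 16) = 1459 N/mm → adequate.

f_max ≈ 1010 N/mm; adequate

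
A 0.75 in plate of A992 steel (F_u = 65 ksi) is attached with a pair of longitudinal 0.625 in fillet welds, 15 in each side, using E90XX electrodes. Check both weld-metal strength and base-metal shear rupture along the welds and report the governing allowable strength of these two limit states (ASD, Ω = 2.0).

E90XX → F_EXX = 90 ksi.
t_e = 0.707 × 0.625 = 0.4419 in; L = 30 in.
Weld metal: R_n/Ω = (1/2.0) × 0.6 × 90 × 0.4419 × 30 = 357.9 kips.
Base metal (shear rupture): R_n/Ω = (1/2.0) × 0.6 × 65 × 0.75 × 30 = 438.8 kips.
Governing: weld metal.

R_n/Ω ≈ 358 kips (weld metal governs)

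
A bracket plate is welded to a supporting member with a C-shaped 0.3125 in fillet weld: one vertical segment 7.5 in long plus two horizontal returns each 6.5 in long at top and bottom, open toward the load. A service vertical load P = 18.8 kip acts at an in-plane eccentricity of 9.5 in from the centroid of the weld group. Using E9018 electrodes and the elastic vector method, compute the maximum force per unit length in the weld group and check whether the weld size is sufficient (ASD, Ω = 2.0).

f_max ≈ 4.05 kip/in; adequate

E90XX → F_EXX = 90 ksi.
Total weld length L_w = 20.5 in. Treat welds as unit-width lines.
Centroid: x̄ = 2×6.5×3.25 / 20.5 = 2.061 in from the vertical weld.
Polar moment about centroid: J = I_x + I_y = [7.5³/12 + 2×6.5×3.75²] + [7.5×2.061² + 2(6.5³/12 + 6.5×1.189²)] = 314 in³.
Direct shear f_v = P/L_w = 18.8 / 20.5 = 0.9171 kip/in (vertical).
Torsion M = P·e = 18.8 × 9.5 = 178.6 kip·in.
Critical point at (x, y) = (4.439, 3.75) from centroid. f_tx = M·y/J = 2.133 kip/in; f_ty = M·x/J = 2.525 kip/in.
Resultant f_max = √[f_tx² + (f_v + f_ty)²] = √[2.133² + (0.9171 + 2.525)²] = 4.05 kip/in.
Capacity per unit length: r_n/Ω = (1/2.0) × 0.6 × 90 × (0.707 × 0.3125) = 5.965 kip/in.
4.05 ≤ 5.965 → adequate.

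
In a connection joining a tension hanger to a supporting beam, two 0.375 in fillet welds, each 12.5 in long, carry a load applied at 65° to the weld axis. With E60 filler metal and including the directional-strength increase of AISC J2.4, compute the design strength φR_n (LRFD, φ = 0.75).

φR_n ≈ 256 kips

E60XX → F_EXX = 60 ksi.
t_e = 0.707 × 0.375 = 0.2651 in; A_we = 0.2651 × 25 = 6.628 in².
Directional factor: 1.0 + 0.5 sin^1.5(65°) = 1.431.
F_nw = 0.6 × 60 × 1.431 = 51.53 ksi.
φR_n = 0.75 × 51.53 × 6.628 = 256.2 kips.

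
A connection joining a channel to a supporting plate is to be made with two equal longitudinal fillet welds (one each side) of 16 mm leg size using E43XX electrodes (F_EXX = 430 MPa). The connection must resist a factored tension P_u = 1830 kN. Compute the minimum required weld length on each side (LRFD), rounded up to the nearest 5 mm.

Throat t_e = 0.707 × 16 = 11.31 mm.
φr_n = 0.75 × 0.6 × 430 × 11.31 × 10⁻³ = 2.189 kN/mm.
L_req = P_u / φr_n = 1830 / 2.189 = 836 mm total.
Per side: 836 / 2 = 418 mm.
Round up → use L = 420 mm on each side.

L = 420 mm on each side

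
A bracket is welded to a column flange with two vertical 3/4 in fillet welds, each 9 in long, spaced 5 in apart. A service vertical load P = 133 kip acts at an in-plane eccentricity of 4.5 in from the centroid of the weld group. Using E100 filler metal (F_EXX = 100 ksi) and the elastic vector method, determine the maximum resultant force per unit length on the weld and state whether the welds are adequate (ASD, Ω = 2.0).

f_max ≈ 18 kip/in; NOT adequate

Total weld length L_w = 18 in. Treat welds as unit-width lines.
Polar moment about centroid: J = 2[d³/12 + d(b/2)²] = 2[9³/12 + 9×2.5²] = 234 in³.
Direct shear f_v = P/L_w = 133 / 18 = 7.389 kip/in (vertical).
Torsion M = P·e = 133 × 4.5 = 598.5 kip·in.
Critical point at (x, y) = (2.5, 4.5) from centroid. f_tx = M·y/J = 11.51 kip/in; f_ty = M·x/J = 6.394 kip/in.
Resultant f_max = √[f_tx² + (f_v + f_ty)²] = √[11.51² + (7.389 + 6.394)²] = 17.96 kip/in.
Capacity per unit length: r_n/Ω = (1/2.0) × 0.6 × 100 × (0.707 × 0.75) = 15.91 kip/in.
17.96 > 15.91 → NOT adequate.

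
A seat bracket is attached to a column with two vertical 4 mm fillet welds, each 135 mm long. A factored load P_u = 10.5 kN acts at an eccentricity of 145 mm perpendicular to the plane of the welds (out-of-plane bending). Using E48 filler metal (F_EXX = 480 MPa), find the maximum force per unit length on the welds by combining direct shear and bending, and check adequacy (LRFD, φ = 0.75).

L_w = 2 × 135 = 270 mm; section modulus (unit throat) S = 2 × L²/6 = 6075 mm².
Direct shear f_v = P/L_w = 10.5×10³/270 = 38.89 N/mm.
Moment M = P × e = 10.5×10³ × 145 = 1522500 N·mm; bending f_b = M/S = 250.6 N/mm.
f_max = √(f_v² + f_b²) = √(38.89² + 250.6²) = 253.6 N/mm.
φr_n = 0.75 × 0.6 × 480 × (0.707 × 4) = 610.8 N/mm → adequate.

f_max ≈ 254 N/mm; adequate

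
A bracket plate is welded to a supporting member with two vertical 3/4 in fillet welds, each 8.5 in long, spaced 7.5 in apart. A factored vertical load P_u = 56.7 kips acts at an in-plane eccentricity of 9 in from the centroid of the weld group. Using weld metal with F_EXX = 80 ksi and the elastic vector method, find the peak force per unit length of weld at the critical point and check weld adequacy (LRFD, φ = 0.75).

f_max ≈ 11 kip/in; adequate

Total weld length L_w = 17 in. Treat welds as unit-width lines.
Polar moment about centroid: J = 2[d³/12 + d(b/2)²] = 2[8.5³/12 + 8.5×3.75²] = 341.4 in³.
Direct shear f_v = P/L_w = 56.7 / 17 = 3.335 kip/in (vertical).
Torsion M = P·e = 56.7 × 9 = 510.3 kip·in.
Critical point at (x, y) = (3.75, 4.25) from centroid. f_tx = M·y/J = 6.352 kip/in; f_ty = M·x/J = 5.605 kip/in.
Resultant f_max = √[f_tx² + (f_v + f_ty)²] = √[6.352² + (3.335 + 5.605)²] = 10.97 kip/in.
Capacity per unit length: φr_n = 0.75 × 0.6 × 80 × (0.707 × 0.75) = 19.09 kip/in.
10.97 ≤ 19.09 → adequate.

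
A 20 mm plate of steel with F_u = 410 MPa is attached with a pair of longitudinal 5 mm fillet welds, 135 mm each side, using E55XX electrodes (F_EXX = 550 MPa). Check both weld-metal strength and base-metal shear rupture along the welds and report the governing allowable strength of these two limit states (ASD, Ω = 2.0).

R_n/Ω ≈ 157 kN (weld metal governs)

t_e = 0.707 × 5 = 3.535 mm; L = 270 mm.
Weld metal: R_n/Ω = (1/2.0) × 0.6 × 550 × 3.535 × 270 × 10⁻³ = 157.5 kN.
Base metal (shear rupture): R_n/Ω = (1/2.0) × 0.6 × 410 × 20 × 270 × 10⁻³ = 664.2 kN.
Governing: weld metal.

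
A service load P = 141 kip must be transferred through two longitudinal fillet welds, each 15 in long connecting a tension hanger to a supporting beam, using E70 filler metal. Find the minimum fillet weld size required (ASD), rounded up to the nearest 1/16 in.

w = 3/8 in

E70XX → F_EXX = 70 ksi.
Total weld length L = 30 in.
Required throat t_e = P × Ω / (0.6 F_EXX × L) = 141 × 2.0 / (0.6 × 70 × 30) = 0.2238 in.
Required leg w = t_e / 0.707 = 0.3166 in → use 3/8 in.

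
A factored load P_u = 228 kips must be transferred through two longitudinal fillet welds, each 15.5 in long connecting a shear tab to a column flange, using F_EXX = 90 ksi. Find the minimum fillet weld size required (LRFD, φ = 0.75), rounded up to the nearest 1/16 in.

Total weld length L = 31 in.
Required throat t_e = P_u / (φ × 0.6 F_EXX × L) = 228 / (0.75 × 0.6 × 90 × 31) = 0.1816 in.
Required leg w = t_e / 0.707 = 0.2569 in → use 5/16 in.

w = 5/16 in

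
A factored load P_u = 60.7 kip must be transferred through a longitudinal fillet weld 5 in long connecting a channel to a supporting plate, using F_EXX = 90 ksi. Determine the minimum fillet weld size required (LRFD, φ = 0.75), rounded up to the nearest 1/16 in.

Total weld length L = 5 in.
Required throat t_e = P_u / (φ × 0.6 F_EXX × L) = 60.7 / (0.75 × 0.6 × 90 × 5) = 0.2998 in.
Required leg w = t_e / 0.707 = 0.424 in → use 7/16 in.

w = 7/16 in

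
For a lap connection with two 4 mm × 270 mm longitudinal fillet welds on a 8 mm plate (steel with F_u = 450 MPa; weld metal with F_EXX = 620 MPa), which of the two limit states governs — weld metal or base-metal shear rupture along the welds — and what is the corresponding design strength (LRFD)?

φR_n ≈ 426 kN (weld metal governs)

t_e = 0.707 × 4 = 2.828 mm; L = 540 mm.
Weld metal: φR_n = 0.75 × 0.6 × 620 × 2.828 × 540 × 10⁻³ = 426.1 kN.
Base metal (shear rupture): φR_n = 0.75 × 0.6 × 450 × 8 × 540 × 10⁻³ = 874.8 kN.
Governing: weld metal.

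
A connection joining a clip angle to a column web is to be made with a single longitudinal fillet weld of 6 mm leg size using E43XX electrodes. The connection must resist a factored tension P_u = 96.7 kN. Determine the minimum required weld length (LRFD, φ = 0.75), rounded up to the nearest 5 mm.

L = 120 mm

E43XX → F_EXX = 430 MPa.
Throat t_e = 0.707 × 6 = 4.242 mm.
φr_n = 0.75 × 0.6 × 430 × 4.242 × 10⁻³ = 0.8208 kN/mm.
L_req = P_u / φr_n = 96.7 / 0.8208 = 117.8 mm total.
Round up → use L = 120 mm.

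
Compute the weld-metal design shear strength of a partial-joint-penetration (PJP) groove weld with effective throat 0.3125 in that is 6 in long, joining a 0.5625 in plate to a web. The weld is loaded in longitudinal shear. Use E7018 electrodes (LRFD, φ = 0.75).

φR_n ≈ 59.1 kips

E70XX → F_EXX = 70 ksi.
Effective throat (given) t_e = 0.3125 in.
A_we = 0.3125 × 6 = 1.875 in².
F_nw = 0.6 F_EXX = 42 ksi.
φR_n = 0.75 × 42 × 1.875 = 59.06 kips.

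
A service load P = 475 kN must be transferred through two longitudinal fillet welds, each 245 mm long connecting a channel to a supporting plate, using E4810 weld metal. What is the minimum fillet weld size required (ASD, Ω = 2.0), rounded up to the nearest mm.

w = 10 mm

E48XX → F_EXX = 480 MPa.
Total weld length L = 490 mm.
Required throat t_e = P × Ω / (0.6 F_EXX × L) = 475 × 2.0 / (0.6 × 480 × 490 × 10⁻³) = 6.732 mm.
Required leg w = t_e / 0.707 = 9.522 mm → use 10 mm.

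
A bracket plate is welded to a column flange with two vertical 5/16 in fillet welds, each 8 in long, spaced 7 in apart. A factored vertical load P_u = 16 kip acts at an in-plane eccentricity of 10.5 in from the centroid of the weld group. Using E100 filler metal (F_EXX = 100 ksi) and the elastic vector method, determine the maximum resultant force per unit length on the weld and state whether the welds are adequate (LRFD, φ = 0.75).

Total weld length L_w = 16 in. Treat welds as unit-width lines.
Polar moment about centroid: J = 2[d³/12 + d(b/2)²] = 2[8³/12 + 8×3.5²] = 281.3 in³.
Direct shear f_v = P/L_w = 16 / 16 = 1 kip/in (vertical).
Torsion M = P·e = 16 × 10.5 = 168 kip·in.
Critical point at (x, y) = (3.5, 4) from centroid. f_tx = M·y/J = 2.389 kip/in; f_ty = M·x/J = 2.09 kip/in.
Resultant f_max = √[f_tx² + (f_v + f_ty)²] = √[2.389² + (1 + 2.09)²] = 3.906 kip/in.
Capacity per unit length: φr_n = 0.75 × 0.6 × 100 × (0.707 × 0.3125) = 9.942 kip/in.
3.906 ≤ 9.942 → adequate.

f_max ≈ 3.91 kip/in; adequate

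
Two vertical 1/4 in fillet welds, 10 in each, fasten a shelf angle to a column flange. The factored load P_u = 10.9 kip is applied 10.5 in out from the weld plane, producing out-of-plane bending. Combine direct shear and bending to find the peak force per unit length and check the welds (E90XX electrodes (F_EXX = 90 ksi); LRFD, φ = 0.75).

L_w = 2 × 10 = 20 in; section modulus (unit throat) S = 2 × L²/6 = 33.33 in².
Direct shear f_v = P/L_w = 10.9/20 = 0.545 kip/in.
Moment M = P × e = 10.9 × 10.5 = 114.45 kip·in; bending f_b = M/S = 3.433 kip/in.
f_max = √(f_v² + f_b²) = √(0.545² + 3.433²) = 3.476 kip/in.
φr_n = 0.75 × 0.6 × 90 × (0.707 × 0.25) = 7.158 kip/in → adequate.

f_max ≈ 3.48 kip/in; adequate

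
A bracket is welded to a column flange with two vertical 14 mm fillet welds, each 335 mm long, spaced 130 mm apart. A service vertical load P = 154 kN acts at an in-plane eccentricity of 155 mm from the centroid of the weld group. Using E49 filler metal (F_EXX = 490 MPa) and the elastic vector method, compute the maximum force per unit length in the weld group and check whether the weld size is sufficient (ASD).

f_max ≈ 595 N/mm; adequate

Total weld length L_w = 670 mm. Treat welds as unit-width lines.
Polar moment about centroid: J = 2[d³/12 + d(b/2)²] = 2[335³/12 + 335×65²] = 9097000 mm³.
Direct shear f_v = P/L_w = 154×10³ / 670 = 229.9 N/mm (vertical).
Torsion M = P·e = 154×10³ × 155 = 23870000 N·mm.
Critical point at (x, y) = (65, 167.5) from centroid. f_tx = M·y/J = 439.5 N/mm; f_ty = M·x/J = 170.6 N/mm.
Resultant f_max = √[f_tx² + (f_v + f_ty)²] = √[439.5² + (229.9 + 170.6)²] = 594.6 N/mm.
Capacity per unit length: r_n/Ω = (1/2.0) × 0.6 × 490 × (0.707 × 14) = 1455 N/mm.
594.6 ≤ 1455 → adequate.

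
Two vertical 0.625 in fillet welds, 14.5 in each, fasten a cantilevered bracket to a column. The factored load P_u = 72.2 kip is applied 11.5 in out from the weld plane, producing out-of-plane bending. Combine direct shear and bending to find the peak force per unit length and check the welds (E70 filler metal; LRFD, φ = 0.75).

E70XX → F_EXX = 70 ksi.
L_w = 2 × 14.5 = 29 in; section modulus (unit throat) S = 2 × L²/6 = 70.08 in².
Direct shear f_v = P/L_w = 72.2/29 = 2.49 kip/in.
Moment M = P × e = 72.2 × 11.5 = 830.3 kip·in; bending f_b = M/S = 11.85 kip/in.
f_max = √(f_v² + f_b²) = √(2.49² + 11.85²) = 12.11 kip/in.
φr_n = 0.75 × 0.6 × 70 × (0.707 × 0.625) = 13.92 kip/in → adequate.

f_max ≈ 12.1 kip/in; adequate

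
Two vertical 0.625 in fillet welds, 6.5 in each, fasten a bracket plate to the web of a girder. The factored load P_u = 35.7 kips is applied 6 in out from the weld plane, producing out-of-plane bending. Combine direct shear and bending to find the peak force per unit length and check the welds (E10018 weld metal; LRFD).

E100XX → F_EXX = 100 ksi.
L_w = 2 × 6.5 = 13 in; section modulus (unit throat) S = 2 × L²/6 = 14.08 in².
Direct shear f_v = P/L_w = 35.7/13 = 2.746 kip/in.
Moment M = P × e = 35.7 × 6 = 214.2 kip·in; bending f_b = M/S = 15.21 kip/in.
f_max = √(f_v² + f_b²) = √(2.746² + 15.21²) = 15.46 kip/in.
φr_n = 0.75 × 0.6 × 100 × (0.707 × 0.625) = 19.88 kip/in → adequate.

f_max ≈ 15.5 kip/in; adequate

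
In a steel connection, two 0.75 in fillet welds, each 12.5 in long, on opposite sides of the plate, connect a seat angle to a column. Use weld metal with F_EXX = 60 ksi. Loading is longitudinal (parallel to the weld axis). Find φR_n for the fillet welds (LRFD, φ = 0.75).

φR_n ≈ 358 kips

Effective throat t_e = 0.707 × 0.75 = 0.5302 in.
Total length L = 25 in; A_we = 0.5302 × 25 = 13.26 in².
F_nw = 0.6 F_EXX = 0.6 × 60 = 36 ksi.
φR_n = 0.75 × 36 × 13.26 = 357.9 kips.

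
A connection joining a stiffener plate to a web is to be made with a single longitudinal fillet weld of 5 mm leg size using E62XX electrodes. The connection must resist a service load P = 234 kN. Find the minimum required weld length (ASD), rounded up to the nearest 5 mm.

E62XX → F_EXX = 620 MPa.
Throat t_e = 0.707 × 5 = 3.535 mm.
r_n/Ω = (0.6 × 620 × 3.535) / 2.0 = 657.5 N/mm = 0.6575 kN/mm.
L_req = P / (r_n/Ω) = 234 / 0.6575 = 355.9 mm total.
Round up → use L = 360 mm.

L = 360 mm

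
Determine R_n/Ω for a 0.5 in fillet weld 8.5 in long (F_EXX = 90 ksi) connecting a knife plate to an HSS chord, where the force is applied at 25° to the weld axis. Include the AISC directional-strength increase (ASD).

t_e = 0.707 × 0.5 = 0.3535 in; A_we = 0.3535 × 8.5 = 3.005 in².
Directional factor: 1.0 + 0.5 sin^1.5(25°) = 1.137.
F_nw = 0.6 × 90 × 1.137 = 61.42 ksi.
R_n/Ω = (61.42 × 3.005) / 2.0 = 92.27 kip.

R_n/Ω ≈ 92.3 kip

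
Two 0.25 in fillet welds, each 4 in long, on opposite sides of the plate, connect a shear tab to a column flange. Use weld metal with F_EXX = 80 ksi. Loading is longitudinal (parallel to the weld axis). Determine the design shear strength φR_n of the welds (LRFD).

Effective throat t_e = 0.707 × 0.25 = 0.1767 in.
Total length L = 8 in; A_we = 0.1767 × 8 = 1.414 in².
F_nw = 0.6 F_EXX = 0.6 × 80 = 48 ksi.
φR_n = 0.75 × 48 × 1.414 = 50.9 kip.

φR_n ≈ 50.9 kip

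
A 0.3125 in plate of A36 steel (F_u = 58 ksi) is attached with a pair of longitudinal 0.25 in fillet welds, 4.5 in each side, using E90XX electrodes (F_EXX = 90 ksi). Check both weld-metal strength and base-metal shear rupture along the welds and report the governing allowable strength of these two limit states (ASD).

R_n/Ω ≈ 43 kip (weld metal governs)

t_e = 0.707 × 0.25 = 0.1767 in; L = 9 in.
Weld metal: R_n/Ω = (1/2.0) × 0.6 × 90 × 0.1767 × 9 = 42.95 kip.
Base metal (shear rupture): R_n/Ω = (1/2.0) × 0.6 × 58 × 0.3125 × 9 = 48.94 kip.
Governing: weld metal.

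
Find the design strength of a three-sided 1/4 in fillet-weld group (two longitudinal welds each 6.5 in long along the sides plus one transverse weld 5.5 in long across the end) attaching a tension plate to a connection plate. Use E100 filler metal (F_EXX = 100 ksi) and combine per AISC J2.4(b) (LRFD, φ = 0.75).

φR_n ≈ 154 kips

t_e = 0.707 × 0.25 = 0.1767 in.
R_nwl = 0.6 × 100 × 0.1767 × 13 = 137.9 kips (longitudinal, 2 welds).
R_nwt = 0.6 × 100 × 0.1767 × 5.5 = 58.33 kips (transverse, base value).
(i) R_nwl + R_nwt = 196.2 kips; (ii) 0.85 R_nwl + 1.5 R_nwt = 204.7 kips.
R_n = max = 204.7 kips [governs: (ii)]; φR_n = 153.5 kips.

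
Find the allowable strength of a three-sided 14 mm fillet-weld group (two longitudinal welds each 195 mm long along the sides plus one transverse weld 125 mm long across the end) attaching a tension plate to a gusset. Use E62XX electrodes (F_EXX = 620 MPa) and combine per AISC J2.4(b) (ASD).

t_e = 0.707 × 14 = 9.898 mm.
R_nwl = 0.6 × 620 × 9.898 × 390 × 10⁻³ = 1436 kN (longitudinal, 2 welds).
R_nwt = 0.6 × 620 × 9.898 × 125 × 10⁻³ = 460.3 kN (transverse, base value).
(i) R_nwl + R_nwt = 1896 kN; (ii) 0.85 R_nwl + 1.5 R_nwt = 1911 kN.
R_n = max = 1911 kN [governs: (ii)]; R_n/Ω = 955.5 kN.

R_n/Ω ≈ 955 kN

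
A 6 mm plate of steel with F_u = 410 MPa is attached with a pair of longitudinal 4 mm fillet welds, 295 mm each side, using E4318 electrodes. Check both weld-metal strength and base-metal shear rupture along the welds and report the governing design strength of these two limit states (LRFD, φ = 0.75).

φR_n ≈ 323 kN (weld metal governs)

E43XX → F_EXX = 430 MPa.
t_e = 0.707 × 4 = 2.828 mm; L = 590 mm.
Weld metal: φR_n = 0.75 × 0.6 × 430 × 2.828 × 590 × 10⁻³ = 322.9 kN.
Base metal (shear rupture): φR_n = 0.75 × 0.6 × 410 × 6 × 590 × 10⁻³ = 653.1 kN.
Governing: weld metal.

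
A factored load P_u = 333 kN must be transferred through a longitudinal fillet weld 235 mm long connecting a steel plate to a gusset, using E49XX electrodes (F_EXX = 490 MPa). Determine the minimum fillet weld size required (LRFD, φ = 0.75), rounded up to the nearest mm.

w = 10 mm

Total weld length L = 235 mm.
Required throat t_e = P_u / (φ × 0.6 F_EXX × L) = 333 / (0.75 × 0.6 × 490 × 235 × 10⁻³) = 6.426 mm.
Required leg w = t_e / 0.707 = 9.09 mm → use 10 mm.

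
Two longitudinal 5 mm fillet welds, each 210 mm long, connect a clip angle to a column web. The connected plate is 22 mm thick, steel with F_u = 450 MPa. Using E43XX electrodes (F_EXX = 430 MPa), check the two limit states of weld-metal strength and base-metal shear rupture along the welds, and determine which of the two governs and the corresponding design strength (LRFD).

φR_n ≈ 287 kN (weld metal governs)

t_e = 0.707 × 5 = 3.535 mm; L = 420 mm.
Weld metal: φR_n = 0.75 × 0.6 × 430 × 3.535 × 420 × 10⁻³ = 287.3 kN.
Base metal (shear rupture): φR_n = 0.75 × 0.6 × 450 × 22 × 420 × 10⁻³ = 1871 kN.
Governing: weld metal.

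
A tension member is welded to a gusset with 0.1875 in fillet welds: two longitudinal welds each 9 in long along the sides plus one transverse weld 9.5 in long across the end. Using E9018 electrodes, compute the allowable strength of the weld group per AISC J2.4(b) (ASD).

E90XX → F_EXX = 90 ksi.
t_e = 0.707 × 0.1875 = 0.1326 in.
R_nwl = 0.6 × 90 × 0.1326 × 18 = 128.9 kip (longitudinal, 2 welds).
R_nwt = 0.6 × 90 × 0.1326 × 9.5 = 68 kip (transverse, base value).
(i) R_nwl + R_nwt = 196.9 kip; (ii) 0.85 R_nwl + 1.5 R_nwt = 211.5 kip.
R_n = max = 211.5 kip [governs: (ii)]; R_n/Ω = 105.8 kip.

R_n/Ω ≈ 106 kip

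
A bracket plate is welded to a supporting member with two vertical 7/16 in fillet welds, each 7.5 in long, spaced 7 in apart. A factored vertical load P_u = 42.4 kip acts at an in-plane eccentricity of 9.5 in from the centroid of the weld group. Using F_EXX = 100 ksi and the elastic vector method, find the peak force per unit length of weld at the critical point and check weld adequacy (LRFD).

Total weld length L_w = 15 in. Treat welds as unit-width lines.
Polar moment about centroid: J = 2[d³/12 + d(b/2)²] = 2[7.5³/12 + 7.5×3.5²] = 254.1 in³.
Direct shear f_v = P/L_w = 42.4 / 15 = 2.827 kip/in (vertical).
Torsion M = P·e = 42.4 × 9.5 = 402.8 kip·in.
Critical point at (x, y) = (3.5, 3.75) from centroid. f_tx = M·y/J = 5.945 kip/in; f_ty = M·x/J = 5.549 kip/in.
Resultant f_max = √[f_tx² + (f_v + f_ty)²] = √[5.945² + (2.827 + 5.549)²] = 10.27 kip/in.
Capacity per unit length: φr_n = 0.75 × 0.6 × 100 × (0.707 × 0.4375) = 13.92 kip/in.
10.27 ≤ 13.92 → adequate.

f_max ≈ 10.3 kip/in; adequate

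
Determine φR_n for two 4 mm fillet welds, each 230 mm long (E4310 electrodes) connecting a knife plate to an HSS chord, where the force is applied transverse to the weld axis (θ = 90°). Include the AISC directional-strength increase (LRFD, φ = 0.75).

φR_n ≈ 378 kN

E43XX → F_EXX = 430 MPa.
t_e = 0.707 × 4 = 2.828 mm; A_we = 2.828 × 460 = 1301 mm².
Directional factor: 1.0 + 0.5 sin^1.5(90°) = 1.5.
F_nw = 0.6 × 430 × 1.5 = 387 MPa.
φR_n = 0.75 × 387 × 1301 × 10⁻³ = 377.6 kN.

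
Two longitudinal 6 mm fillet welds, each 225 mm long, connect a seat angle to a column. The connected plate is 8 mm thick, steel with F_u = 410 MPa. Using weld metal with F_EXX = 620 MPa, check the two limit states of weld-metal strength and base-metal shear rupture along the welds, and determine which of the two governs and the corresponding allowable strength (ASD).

t_e = 0.707 × 6 = 4.242 mm; L = 450 mm.
Weld metal: R_n/Ω = (1/2.0) × 0.6 × 620 × 4.242 × 450 × 10⁻³ = 355.1 kN.
Base metal (shear rupture): R_n/Ω = (1/2.0) × 0.6 × 410 × 8 × 450 × 10⁻³ = 442.8 kN.
Governing: weld metal.

R_n/Ω ≈ 355 kN (weld metal governs)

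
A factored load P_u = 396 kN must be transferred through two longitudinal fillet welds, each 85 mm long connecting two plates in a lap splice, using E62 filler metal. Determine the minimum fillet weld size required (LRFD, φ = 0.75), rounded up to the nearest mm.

w = 12 mm

E62XX → F_EXX = 620 MPa.
Total weld length L = 170 mm.
Required throat t_e = P_u / (φ × 0.6 F_EXX × L) = 396 / (0.75 × 0.6 × 620 × 170 × 10⁻³) = 8.349 mm.
Required leg w = t_e / 0.707 = 11.81 mm → use 12 mm.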